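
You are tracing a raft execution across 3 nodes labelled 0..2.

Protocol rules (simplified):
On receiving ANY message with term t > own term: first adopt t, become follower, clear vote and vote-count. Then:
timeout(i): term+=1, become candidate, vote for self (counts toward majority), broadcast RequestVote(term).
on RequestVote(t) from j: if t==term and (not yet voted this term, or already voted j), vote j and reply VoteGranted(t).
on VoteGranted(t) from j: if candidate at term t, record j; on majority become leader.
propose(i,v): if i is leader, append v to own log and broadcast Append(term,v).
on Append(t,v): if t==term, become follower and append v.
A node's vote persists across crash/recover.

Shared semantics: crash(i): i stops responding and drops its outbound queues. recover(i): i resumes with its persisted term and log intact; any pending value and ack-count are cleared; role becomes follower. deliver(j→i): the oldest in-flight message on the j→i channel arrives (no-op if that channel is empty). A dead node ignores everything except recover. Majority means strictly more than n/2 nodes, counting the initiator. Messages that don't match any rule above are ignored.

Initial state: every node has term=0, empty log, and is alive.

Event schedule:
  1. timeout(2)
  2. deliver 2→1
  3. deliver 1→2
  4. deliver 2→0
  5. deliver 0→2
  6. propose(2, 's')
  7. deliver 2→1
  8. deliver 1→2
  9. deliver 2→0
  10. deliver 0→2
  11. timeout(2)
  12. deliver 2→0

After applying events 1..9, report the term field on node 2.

[1] timeout(2) → N2(cand t1 [-])
[2] deliver 2→1 → N1(foll t1 [-])
[3] deliver 1→2 → N2(lead t1 [-])
[4] deliver 2→0 → N0(foll t1 [-])
[5] deliver 0→2 → ∅
[6] propose(2,'s') → N2(lead t1 [s])
[7] deliver 2→1 → N1(foll t1 [s])
[8] deliver 1→2 → ∅
[9] deliver 2→0 → N0(foll t1 [s])

1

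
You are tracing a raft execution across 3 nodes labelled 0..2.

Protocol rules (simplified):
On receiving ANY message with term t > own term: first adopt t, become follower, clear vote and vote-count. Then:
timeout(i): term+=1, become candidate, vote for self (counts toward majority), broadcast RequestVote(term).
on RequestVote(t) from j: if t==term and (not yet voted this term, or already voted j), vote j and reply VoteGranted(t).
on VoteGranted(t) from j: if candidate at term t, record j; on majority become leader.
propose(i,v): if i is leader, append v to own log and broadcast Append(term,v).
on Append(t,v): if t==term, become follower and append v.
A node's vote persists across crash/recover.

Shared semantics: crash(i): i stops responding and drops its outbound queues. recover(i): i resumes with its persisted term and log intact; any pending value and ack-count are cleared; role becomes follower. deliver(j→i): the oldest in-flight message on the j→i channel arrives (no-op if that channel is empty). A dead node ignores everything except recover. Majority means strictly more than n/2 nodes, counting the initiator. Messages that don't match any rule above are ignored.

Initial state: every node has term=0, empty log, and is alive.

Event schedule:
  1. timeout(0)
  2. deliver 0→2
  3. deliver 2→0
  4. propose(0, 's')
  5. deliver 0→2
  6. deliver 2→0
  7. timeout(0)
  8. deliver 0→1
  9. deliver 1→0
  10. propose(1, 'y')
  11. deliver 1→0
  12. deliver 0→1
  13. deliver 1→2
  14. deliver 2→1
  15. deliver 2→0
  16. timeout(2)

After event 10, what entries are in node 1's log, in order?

after 1 — timeout(0): n0:cand/t1/[-]
after 2 — deliver 0→2: n2:foll/t1/[-]
after 3 — deliver 2→0: n0:lead/t1/[-]
after 4 — propose(0,'s'): n0:lead/t1/[s]
after 5 — deliver 0→2: n2:foll/t1/[s]
after 6 — deliver 2→0: ·
after 7 — timeout(0): n0:cand/t2/[s]
after 8 — deliver 0→1: n1:foll/t1/[-]
after 9 — deliver 1→0: ·
after 10 — propose(1,'y'): ·

empty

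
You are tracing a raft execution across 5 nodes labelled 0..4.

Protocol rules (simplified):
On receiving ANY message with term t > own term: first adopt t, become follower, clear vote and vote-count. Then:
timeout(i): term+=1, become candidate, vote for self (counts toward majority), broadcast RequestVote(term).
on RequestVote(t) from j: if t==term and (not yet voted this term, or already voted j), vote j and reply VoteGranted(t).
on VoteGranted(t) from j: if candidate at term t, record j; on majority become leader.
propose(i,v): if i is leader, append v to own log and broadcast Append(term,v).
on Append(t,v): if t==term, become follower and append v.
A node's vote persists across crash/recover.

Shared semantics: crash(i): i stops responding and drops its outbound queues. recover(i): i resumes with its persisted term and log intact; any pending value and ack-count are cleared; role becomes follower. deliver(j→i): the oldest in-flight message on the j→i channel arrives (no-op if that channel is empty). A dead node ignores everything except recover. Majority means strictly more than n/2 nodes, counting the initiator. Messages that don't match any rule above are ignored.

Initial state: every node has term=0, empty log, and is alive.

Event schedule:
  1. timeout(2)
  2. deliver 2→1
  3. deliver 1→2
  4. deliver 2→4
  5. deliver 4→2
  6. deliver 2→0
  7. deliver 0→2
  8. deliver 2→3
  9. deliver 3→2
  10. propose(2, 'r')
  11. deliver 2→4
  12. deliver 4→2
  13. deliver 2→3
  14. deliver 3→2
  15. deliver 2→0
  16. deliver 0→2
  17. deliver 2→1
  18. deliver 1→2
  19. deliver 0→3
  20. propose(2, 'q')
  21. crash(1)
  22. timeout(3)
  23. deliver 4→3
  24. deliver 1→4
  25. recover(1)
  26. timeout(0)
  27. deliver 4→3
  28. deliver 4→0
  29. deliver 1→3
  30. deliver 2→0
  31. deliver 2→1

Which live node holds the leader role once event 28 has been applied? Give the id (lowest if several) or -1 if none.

2

after 1 — timeout(2): n2:cand/t1/[-]
after 2 — deliver 2→1: n1:foll/t1/[-]
after 3 — deliver 1→2: ·
after 4 — deliver 2→4: n4:foll/t1/[-]
after 5 — deliver 4→2: n2:lead/t1/[-]
after 6 — deliver 2→0: n0:foll/t1/[-]
after 7 — deliver 0→2: ·
after 8 — deliver 2→3: n3:foll/t1/[-]
after 9 — deliver 3→2: ·
after 10 — propose(2,'r'): n2:lead/t1/[r]
after 11 — deliver 2→4: n4:foll/t1/[r]
after 12 — deliver 4→2: ·
after 13 — deliver 2→3: n3:foll/t1/[r]
after 14 — deliver 3→2: ·
after 15 — deliver 2→0: n0:foll/t1/[r]
after 16 — deliver 0→2: ·
after 17 — deliver 2→1: n1:foll/t1/[r]
after 18 — deliver 1→2: ·
after 19 — deliver 0→3: ·
after 20 — propose(2,'q'): n2:lead/t1/[r,q]
after 21 — crash(1): n1:✗foll/t1/[r]
after 22 — timeout(3): n3:cand/t2/[r]
after 23 — deliver 4→3: ·
after 24 — deliver 1→4: ·
after 25 — recover(1): n1:foll/t1/[r]
after 26 — timeout(0): n0:cand/t2/[r]
after 27 — deliver 4→3: ·
after 28 — deliver 4→0: ·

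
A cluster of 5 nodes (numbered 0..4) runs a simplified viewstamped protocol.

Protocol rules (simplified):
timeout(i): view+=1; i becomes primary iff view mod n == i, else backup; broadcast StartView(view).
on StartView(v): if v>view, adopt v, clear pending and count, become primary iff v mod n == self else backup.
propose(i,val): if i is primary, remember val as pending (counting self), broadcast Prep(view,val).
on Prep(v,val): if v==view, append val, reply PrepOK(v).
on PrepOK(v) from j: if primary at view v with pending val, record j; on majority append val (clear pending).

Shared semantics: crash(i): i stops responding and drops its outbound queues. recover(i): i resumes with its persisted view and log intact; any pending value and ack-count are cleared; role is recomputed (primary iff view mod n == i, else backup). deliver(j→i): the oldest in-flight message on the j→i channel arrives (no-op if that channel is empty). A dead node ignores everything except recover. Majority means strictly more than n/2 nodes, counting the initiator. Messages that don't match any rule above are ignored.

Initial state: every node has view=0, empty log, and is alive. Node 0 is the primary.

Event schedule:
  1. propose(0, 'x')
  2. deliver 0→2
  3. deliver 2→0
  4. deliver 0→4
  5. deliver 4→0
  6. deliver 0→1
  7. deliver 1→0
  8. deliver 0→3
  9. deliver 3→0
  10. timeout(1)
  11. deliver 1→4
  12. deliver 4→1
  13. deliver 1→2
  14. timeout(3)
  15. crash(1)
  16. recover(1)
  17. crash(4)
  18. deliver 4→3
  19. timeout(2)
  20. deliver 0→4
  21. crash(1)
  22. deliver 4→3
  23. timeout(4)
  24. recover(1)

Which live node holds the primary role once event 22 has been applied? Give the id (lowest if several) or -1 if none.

1. propose(0,'x'):  nop
2. deliver 0→2:  <2:back v0 x>
3. deliver 2→0:  nop
4. deliver 0→4:  <4:back v0 x>
5. deliver 4→0:  <0:prim v0 x>
6. deliver 0→1:  <1:back v0 x>
7. deliver 1→0:  nop
8. deliver 0→3:  <3:back v0 x>
9. deliver 3→0:  nop
10. timeout(1):  <1:prim v1 x>
11. deliver 1→4:  <4:back v1 x>
12. deliver 4→1:  nop
13. deliver 1→2:  <2:back v1 x>
14. timeout(3):  <3:back v1 x>
15. crash(1):  <1:✗prim v1 x>
16. recover(1):  <1:prim v1 x>
17. crash(4):  <4:✗back v1 x>
18. deliver 4→3:  nop
19. timeout(2):  <2:prim v2 x>
20. deliver 0→4:  nop
21. crash(1):  <1:✗prim v1 x>
22. deliver 4→3:  nop

0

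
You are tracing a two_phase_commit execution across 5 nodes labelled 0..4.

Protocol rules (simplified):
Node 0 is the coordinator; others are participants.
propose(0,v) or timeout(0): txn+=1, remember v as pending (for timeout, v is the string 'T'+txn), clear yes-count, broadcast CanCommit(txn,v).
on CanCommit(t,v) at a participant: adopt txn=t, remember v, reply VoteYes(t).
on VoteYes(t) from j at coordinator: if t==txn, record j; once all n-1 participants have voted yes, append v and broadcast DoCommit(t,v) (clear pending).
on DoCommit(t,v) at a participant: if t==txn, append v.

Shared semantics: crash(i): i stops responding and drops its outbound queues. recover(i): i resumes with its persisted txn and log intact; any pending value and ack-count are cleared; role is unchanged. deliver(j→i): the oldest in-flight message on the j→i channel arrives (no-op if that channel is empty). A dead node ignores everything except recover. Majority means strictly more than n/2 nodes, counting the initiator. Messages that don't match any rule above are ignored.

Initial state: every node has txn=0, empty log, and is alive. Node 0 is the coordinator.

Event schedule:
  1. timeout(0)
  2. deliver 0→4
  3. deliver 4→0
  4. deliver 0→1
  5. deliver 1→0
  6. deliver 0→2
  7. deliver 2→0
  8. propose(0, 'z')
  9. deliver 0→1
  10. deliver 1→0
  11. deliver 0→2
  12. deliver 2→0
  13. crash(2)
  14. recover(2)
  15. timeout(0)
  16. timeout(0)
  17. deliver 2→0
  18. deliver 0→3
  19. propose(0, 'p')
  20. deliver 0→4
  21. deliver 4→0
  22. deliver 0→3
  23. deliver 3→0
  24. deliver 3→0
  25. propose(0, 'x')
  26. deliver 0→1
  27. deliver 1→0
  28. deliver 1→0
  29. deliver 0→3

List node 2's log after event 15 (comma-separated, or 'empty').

empty

1. timeout(0):  <0:coor t1 ->
2. deliver 0→4:  <4:part t1 ->
3. deliver 4→0:  nop
4. deliver 0→1:  <1:part t1 ->
5. deliver 1→0:  nop
6. deliver 0→2:  <2:part t1 ->
7. deliver 2→0:  nop
8. propose(0,'z'):  <0:coor t2 ->
9. deliver 0→1:  <1:part t2 ->
10. deliver 1→0:  nop
11. deliver 0→2:  <2:part t2 ->
12. deliver 2→0:  nop
13. crash(2):  <2:✗part t2 ->
14. recover(2):  <2:part t2 ->
15. timeout(0):  <0:coor t3 ->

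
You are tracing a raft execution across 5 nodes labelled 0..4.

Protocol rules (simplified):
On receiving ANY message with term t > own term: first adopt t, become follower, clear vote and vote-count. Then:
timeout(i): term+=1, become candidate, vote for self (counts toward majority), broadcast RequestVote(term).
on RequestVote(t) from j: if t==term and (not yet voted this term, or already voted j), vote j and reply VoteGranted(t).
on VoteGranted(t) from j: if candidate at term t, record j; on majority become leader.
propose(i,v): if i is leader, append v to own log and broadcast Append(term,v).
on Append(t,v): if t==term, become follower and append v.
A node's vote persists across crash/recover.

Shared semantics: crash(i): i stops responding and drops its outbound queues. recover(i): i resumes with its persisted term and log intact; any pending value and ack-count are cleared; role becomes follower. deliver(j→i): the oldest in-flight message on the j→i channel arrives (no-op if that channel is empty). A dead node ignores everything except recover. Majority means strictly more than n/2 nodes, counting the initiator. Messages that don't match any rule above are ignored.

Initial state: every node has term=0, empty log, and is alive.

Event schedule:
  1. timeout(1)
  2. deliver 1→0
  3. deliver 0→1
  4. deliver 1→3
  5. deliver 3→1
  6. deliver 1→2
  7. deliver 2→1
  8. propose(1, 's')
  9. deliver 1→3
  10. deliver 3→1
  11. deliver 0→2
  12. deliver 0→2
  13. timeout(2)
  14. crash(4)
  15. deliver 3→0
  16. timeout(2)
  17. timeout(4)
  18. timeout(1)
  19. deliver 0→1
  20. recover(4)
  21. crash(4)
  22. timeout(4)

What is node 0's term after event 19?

step 1 timeout(1): 1={cand,t=1,log=-}
step 2 deliver 1→0: 0={foll,t=1,log=-}
step 3 deliver 0→1: —
step 4 deliver 1→3: 3={foll,t=1,log=-}
step 5 deliver 3→1: 1={lead,t=1,log=-}
step 6 deliver 1→2: 2={foll,t=1,log=-}
step 7 deliver 2→1: —
step 8 propose(1,'s'): 1={lead,t=1,log=s}
step 9 deliver 1→3: 3={foll,t=1,log=s}
step 10 deliver 3→1: —
step 11 deliver 0→2: —
step 12 deliver 0→2: —
step 13 timeout(2): 2={cand,t=2,log=-}
step 14 crash(4): 4={✗foll,t=0,log=-}
step 15 deliver 3→0: —
step 16 timeout(2): 2={cand,t=3,log=-}
step 17 timeout(4): —
step 18 timeout(1): 1={cand,t=2,log=s}
step 19 deliver 0→1: —

1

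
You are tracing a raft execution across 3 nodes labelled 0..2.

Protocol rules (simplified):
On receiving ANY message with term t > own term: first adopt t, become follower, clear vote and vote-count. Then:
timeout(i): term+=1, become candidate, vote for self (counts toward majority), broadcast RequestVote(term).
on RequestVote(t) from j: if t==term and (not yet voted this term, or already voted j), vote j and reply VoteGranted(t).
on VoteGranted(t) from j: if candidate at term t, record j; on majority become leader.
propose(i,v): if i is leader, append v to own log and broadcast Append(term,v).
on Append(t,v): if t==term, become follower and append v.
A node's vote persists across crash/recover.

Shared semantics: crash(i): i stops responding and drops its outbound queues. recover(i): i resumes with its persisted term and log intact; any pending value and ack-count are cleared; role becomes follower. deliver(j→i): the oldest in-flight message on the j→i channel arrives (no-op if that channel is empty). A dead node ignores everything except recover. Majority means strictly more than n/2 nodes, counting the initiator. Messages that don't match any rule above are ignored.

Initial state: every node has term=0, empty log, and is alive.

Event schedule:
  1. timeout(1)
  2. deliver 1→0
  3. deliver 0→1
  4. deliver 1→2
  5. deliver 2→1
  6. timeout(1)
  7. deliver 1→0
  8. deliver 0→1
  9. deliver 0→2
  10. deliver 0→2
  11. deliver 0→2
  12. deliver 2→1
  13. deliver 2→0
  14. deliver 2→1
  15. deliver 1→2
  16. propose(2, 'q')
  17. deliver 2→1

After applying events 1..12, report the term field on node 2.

e1 timeout(1): 1[cand,t=1,-]
e2 deliver 1→0: 0[foll,t=1,-]
e3 deliver 0→1: 1[lead,t=1,-]
e4 deliver 1→2: 2[foll,t=1,-]
e5 deliver 2→1: ·
e6 timeout(1): 1[cand,t=2,-]
e7 deliver 1→0: 0[foll,t=2,-]
e8 deliver 0→1: 1[lead,t=2,-]
e9 deliver 0→2: ·
e10 deliver 0→2: ·
e11 deliver 0→2: ·
e12 deliver 2→1: ·

1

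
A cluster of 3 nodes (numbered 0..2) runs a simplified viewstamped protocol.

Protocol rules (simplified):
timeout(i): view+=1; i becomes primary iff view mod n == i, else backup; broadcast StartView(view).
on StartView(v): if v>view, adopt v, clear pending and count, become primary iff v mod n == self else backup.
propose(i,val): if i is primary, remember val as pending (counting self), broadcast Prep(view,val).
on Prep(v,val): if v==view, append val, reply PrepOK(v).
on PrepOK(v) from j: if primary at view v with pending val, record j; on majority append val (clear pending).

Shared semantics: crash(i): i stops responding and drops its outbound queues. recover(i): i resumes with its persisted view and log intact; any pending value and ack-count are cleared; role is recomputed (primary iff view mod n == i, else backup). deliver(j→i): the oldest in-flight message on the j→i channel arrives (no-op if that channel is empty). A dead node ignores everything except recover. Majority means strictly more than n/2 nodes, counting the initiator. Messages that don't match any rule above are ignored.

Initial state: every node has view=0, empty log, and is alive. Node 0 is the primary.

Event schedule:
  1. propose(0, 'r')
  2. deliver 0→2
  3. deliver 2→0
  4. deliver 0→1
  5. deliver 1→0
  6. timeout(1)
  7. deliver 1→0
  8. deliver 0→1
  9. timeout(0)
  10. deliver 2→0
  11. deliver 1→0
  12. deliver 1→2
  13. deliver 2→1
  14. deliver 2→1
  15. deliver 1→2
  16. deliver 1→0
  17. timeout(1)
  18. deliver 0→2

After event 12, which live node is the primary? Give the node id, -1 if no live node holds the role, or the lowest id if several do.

step 1 propose(0,'r'): —
step 2 deliver 0→2: 2={back,v=0,log=r}
step 3 deliver 2→0: 0={prim,v=0,log=r}
step 4 deliver 0→1: 1={back,v=0,log=r}
step 5 deliver 1→0: —
step 6 timeout(1): 1={prim,v=1,log=r}
step 7 deliver 1→0: 0={back,v=1,log=r}
step 8 deliver 0→1: —
step 9 timeout(0): 0={back,v=2,log=r}
step 10 deliver 2→0: —
step 11 deliver 1→0: —
step 12 deliver 1→2: 2={back,v=1,log=r}

1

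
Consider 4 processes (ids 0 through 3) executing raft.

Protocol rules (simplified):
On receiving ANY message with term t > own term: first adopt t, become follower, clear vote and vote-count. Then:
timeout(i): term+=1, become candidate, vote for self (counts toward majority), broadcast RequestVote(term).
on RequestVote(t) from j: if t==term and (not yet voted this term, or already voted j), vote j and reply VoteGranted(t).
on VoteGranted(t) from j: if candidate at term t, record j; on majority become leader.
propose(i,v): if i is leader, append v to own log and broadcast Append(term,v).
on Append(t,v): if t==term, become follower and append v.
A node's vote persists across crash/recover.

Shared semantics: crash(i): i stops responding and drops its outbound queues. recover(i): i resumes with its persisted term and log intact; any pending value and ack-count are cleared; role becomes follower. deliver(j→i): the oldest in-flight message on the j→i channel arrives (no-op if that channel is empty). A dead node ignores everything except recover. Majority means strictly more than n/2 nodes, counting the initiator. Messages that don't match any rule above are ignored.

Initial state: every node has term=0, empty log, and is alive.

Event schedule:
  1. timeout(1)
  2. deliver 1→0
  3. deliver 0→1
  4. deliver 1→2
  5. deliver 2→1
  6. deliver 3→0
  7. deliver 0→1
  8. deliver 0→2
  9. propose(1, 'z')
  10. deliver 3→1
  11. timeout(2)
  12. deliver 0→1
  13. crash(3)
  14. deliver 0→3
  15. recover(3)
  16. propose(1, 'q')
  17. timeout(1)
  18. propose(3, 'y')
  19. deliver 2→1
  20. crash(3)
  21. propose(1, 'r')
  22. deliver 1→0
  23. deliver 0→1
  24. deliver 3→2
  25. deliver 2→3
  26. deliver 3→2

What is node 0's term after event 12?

1

step 1 timeout(1): 1={cand,t=1,log=-}
step 2 deliver 1→0: 0={foll,t=1,log=-}
step 3 deliver 0→1: —
step 4 deliver 1→2: 2={foll,t=1,log=-}
step 5 deliver 2→1: 1={lead,t=1,log=-}
step 6 deliver 3→0: —
step 7 deliver 0→1: —
step 8 deliver 0→2: —
step 9 propose(1,'z'): 1={lead,t=1,log=z}
step 10 deliver 3→1: —
step 11 timeout(2): 2={cand,t=2,log=-}
step 12 deliver 0→1: —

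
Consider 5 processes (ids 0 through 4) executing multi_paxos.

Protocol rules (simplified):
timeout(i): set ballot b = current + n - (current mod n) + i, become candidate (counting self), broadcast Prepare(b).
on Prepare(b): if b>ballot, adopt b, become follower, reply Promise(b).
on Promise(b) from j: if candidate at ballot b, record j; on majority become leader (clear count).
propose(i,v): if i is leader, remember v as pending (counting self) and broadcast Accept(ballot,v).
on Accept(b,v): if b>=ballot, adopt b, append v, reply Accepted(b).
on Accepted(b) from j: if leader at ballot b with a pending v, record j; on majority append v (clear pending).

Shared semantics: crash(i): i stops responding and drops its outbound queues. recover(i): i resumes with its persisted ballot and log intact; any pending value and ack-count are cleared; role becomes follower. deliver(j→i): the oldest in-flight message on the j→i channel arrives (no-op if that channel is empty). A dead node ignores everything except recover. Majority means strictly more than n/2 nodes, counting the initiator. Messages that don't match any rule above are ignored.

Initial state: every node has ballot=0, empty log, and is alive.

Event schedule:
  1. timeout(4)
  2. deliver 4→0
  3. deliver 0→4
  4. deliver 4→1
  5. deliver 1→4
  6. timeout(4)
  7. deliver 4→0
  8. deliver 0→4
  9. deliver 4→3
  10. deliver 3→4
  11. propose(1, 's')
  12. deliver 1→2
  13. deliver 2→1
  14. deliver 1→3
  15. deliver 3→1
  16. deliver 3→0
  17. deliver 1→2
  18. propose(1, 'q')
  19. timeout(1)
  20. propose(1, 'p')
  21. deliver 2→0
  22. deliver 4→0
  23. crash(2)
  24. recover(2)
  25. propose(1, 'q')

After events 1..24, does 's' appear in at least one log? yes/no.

[1] timeout(4) → N4(cand b9 [-])
[2] deliver 4→0 → N0(foll b9 [-])
[3] deliver 0→4 → ∅
[4] deliver 4→1 → N1(foll b9 [-])
[5] deliver 1→4 → N4(lead b9 [-])
[6] timeout(4) → N4(cand b14 [-])
[7] deliver 4→0 → N0(foll b14 [-])
[8] deliver 0→4 → ∅
[9] deliver 4→3 → N3(foll b9 [-])
[10] deliver 3→4 → ∅
[11] propose(1,'s') → ∅
[12] deliver 1→2 → ∅
[13] deliver 2→1 → ∅
[14] deliver 1→3 → ∅
[15] deliver 3→1 → ∅
[16] deliver 3→0 → ∅
[17] deliver 1→2 → ∅
[18] propose(1,'q') → ∅
[19] timeout(1) → N1(cand b11 [-])
[20] propose(1,'p') → ∅
[21] deliver 2→0 → ∅
[22] deliver 4→0 → ∅
[23] crash(2) → N2(✗foll b0 [-])
[24] recover(2) → N2(foll b0 [-])

no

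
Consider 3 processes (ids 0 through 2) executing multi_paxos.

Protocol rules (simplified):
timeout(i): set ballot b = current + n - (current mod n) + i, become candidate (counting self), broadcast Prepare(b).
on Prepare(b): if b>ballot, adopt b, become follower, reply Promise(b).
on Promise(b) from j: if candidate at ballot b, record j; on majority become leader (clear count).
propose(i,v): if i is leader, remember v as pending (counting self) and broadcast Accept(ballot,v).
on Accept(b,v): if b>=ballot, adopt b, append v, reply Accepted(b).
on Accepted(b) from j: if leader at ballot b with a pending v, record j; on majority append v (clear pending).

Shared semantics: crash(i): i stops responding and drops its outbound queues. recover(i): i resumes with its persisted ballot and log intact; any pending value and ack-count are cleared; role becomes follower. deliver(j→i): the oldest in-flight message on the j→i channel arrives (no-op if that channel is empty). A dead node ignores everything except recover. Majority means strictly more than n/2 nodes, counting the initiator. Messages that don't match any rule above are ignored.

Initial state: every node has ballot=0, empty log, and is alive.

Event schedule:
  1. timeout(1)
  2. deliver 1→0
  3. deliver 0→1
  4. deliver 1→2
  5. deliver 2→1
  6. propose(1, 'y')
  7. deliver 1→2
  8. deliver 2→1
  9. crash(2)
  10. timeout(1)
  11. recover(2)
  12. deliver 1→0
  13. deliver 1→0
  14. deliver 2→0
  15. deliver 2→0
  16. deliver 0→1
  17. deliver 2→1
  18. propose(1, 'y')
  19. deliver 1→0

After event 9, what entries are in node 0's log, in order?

empty

after 1 — timeout(1): n1:cand/b4/[-]
after 2 — deliver 1→0: n0:foll/b4/[-]
after 3 — deliver 0→1: n1:lead/b4/[-]
after 4 — deliver 1→2: n2:foll/b4/[-]
after 5 — deliver 2→1: ·
after 6 — propose(1,'y'): ·
after 7 — deliver 1→2: n2:foll/b4/[y]
after 8 — deliver 2→1: n1:lead/b4/[y]
after 9 — crash(2): n2:✗foll/b4/[y]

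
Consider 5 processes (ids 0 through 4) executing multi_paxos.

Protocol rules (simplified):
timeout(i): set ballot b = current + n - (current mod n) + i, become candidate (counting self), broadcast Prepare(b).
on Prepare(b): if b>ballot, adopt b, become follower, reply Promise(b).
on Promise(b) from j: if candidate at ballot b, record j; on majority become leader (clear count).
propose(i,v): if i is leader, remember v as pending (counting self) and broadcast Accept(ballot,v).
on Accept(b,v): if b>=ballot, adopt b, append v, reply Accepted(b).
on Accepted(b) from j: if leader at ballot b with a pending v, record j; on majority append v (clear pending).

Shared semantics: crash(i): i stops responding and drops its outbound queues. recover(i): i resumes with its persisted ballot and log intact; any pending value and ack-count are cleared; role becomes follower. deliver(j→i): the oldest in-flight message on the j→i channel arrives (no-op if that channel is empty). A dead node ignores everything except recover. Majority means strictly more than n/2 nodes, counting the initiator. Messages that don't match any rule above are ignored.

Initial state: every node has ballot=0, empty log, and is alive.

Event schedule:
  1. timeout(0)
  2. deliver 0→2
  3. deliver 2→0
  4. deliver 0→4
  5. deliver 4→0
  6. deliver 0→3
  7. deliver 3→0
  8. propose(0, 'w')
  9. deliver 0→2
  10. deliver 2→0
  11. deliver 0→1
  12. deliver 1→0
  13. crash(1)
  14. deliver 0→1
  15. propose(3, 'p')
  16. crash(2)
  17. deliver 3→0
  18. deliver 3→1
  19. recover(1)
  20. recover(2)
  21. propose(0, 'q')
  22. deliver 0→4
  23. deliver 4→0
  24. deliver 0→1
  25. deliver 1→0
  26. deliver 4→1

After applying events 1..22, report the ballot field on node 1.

after 1 — timeout(0): n0:cand/b5/[-]
after 2 — deliver 0→2: n2:foll/b5/[-]
after 3 — deliver 2→0: ·
after 4 — deliver 0→4: n4:foll/b5/[-]
after 5 — deliver 4→0: n0:lead/b5/[-]
after 6 — deliver 0→3: n3:foll/b5/[-]
after 7 — deliver 3→0: ·
after 8 — propose(0,'w'): ·
after 9 — deliver 0→2: n2:foll/b5/[w]
after 10 — deliver 2→0: ·
after 11 — deliver 0→1: n1:foll/b5/[-]
after 12 — deliver 1→0: ·
after 13 — crash(1): n1:✗foll/b5/[-]
after 14 — deliver 0→1: ·
after 15 — propose(3,'p'): ·
after 16 — crash(2): n2:✗foll/b5/[w]
after 17 — deliver 3→0: ·
after 18 — deliver 3→1: ·
after 19 — recover(1): n1:foll/b5/[-]
after 20 — recover(2): n2:foll/b5/[w]
after 21 — propose(0,'q'): ·
after 22 — deliver 0→4: n4:foll/b5/[w]

5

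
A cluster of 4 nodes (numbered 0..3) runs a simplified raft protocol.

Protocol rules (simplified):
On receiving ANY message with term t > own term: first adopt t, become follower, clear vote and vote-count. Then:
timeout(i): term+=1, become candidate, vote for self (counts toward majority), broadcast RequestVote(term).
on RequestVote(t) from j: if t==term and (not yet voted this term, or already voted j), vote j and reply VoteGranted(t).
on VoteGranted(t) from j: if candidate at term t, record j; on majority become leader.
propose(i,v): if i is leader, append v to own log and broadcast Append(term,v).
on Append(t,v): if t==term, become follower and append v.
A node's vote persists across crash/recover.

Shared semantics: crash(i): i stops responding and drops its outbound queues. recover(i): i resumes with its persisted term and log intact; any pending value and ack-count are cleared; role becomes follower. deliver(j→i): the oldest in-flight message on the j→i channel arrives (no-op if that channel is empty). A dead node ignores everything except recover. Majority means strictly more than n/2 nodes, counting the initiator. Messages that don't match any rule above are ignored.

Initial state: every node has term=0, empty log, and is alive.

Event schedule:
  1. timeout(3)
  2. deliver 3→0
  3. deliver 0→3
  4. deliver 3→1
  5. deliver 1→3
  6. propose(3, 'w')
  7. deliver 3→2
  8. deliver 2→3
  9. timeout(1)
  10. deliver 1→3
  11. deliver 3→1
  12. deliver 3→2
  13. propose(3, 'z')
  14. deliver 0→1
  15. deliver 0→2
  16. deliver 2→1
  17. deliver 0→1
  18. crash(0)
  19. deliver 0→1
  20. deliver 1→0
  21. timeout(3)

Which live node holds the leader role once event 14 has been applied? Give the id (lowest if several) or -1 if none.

-1

1. timeout(3):  <3:cand t1 ->
2. deliver 3→0:  <0:foll t1 ->
3. deliver 0→3:  nop
4. deliver 3→1:  <1:foll t1 ->
5. deliver 1→3:  <3:lead t1 ->
6. propose(3,'w'):  <3:lead t1 w>
7. deliver 3→2:  <2:foll t1 ->
8. deliver 2→3:  nop
9. timeout(1):  <1:cand t2 ->
10. deliver 1→3:  <3:foll t2 w>
11. deliver 3→1:  nop
12. deliver 3→2:  <2:foll t1 w>
13. propose(3,'z'):  nop
14. deliver 0→1:  nop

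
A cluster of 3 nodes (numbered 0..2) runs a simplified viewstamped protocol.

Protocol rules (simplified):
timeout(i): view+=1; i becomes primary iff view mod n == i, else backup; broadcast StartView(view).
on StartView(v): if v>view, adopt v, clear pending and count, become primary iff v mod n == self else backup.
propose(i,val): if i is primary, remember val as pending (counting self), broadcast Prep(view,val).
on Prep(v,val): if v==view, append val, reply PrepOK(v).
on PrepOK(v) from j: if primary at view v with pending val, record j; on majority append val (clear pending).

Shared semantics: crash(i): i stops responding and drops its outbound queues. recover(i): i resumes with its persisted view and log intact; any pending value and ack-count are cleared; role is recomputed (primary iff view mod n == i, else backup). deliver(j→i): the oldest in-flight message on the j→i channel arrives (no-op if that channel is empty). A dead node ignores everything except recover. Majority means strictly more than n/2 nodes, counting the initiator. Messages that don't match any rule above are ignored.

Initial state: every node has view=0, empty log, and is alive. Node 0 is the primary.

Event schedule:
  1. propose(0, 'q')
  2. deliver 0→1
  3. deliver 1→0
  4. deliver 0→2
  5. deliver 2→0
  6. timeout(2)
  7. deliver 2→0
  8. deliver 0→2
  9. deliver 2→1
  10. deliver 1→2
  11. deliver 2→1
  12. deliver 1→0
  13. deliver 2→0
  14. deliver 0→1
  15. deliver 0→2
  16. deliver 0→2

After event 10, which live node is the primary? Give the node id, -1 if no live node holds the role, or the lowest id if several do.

after 1 — propose(0,'q'): ·
after 2 — deliver 0→1: n1:back/v0/[q]
after 3 — deliver 1→0: n0:prim/v0/[q]
after 4 — deliver 0→2: n2:back/v0/[q]
after 5 — deliver 2→0: ·
after 6 — timeout(2): n2:back/v1/[q]
after 7 — deliver 2→0: n0:back/v1/[q]
after 8 — deliver 0→2: ·
after 9 — deliver 2→1: n1:prim/v1/[q]
after 10 — deliver 1→2: ·

1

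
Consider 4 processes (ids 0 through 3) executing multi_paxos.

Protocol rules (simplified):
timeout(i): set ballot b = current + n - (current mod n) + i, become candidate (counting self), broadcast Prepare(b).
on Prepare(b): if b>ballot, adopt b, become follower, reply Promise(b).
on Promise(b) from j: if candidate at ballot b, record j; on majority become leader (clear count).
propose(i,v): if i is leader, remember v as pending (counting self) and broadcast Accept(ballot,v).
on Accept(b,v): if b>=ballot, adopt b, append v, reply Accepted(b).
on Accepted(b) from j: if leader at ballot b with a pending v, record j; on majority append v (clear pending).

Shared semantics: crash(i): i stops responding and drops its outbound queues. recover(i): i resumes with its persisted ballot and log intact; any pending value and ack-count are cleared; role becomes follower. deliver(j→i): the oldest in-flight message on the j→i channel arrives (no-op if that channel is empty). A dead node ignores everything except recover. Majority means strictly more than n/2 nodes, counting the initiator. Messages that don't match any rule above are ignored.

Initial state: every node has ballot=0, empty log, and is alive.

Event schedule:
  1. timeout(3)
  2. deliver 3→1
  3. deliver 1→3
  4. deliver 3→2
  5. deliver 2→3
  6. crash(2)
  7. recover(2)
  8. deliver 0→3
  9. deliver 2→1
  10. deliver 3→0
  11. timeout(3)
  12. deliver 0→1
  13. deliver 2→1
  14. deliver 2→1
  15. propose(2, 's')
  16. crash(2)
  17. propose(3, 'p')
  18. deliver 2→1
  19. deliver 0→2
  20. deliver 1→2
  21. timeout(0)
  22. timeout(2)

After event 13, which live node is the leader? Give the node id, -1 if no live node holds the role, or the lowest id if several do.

-1

e1 timeout(3): 3[cand,b=7,-]
e2 deliver 3→1: 1[foll,b=7,-]
e3 deliver 1→3: ·
e4 deliver 3→2: 2[foll,b=7,-]
e5 deliver 2→3: 3[lead,b=7,-]
e6 crash(2): 2[✗foll,b=7,-]
e7 recover(2): 2[foll,b=7,-]
e8 deliver 0→3: ·
e9 deliver 2→1: ·
e10 deliver 3→0: 0[foll,b=7,-]
e11 timeout(3): 3[cand,b=11,-]
e12 deliver 0→1: ·
e13 deliver 2→1: ·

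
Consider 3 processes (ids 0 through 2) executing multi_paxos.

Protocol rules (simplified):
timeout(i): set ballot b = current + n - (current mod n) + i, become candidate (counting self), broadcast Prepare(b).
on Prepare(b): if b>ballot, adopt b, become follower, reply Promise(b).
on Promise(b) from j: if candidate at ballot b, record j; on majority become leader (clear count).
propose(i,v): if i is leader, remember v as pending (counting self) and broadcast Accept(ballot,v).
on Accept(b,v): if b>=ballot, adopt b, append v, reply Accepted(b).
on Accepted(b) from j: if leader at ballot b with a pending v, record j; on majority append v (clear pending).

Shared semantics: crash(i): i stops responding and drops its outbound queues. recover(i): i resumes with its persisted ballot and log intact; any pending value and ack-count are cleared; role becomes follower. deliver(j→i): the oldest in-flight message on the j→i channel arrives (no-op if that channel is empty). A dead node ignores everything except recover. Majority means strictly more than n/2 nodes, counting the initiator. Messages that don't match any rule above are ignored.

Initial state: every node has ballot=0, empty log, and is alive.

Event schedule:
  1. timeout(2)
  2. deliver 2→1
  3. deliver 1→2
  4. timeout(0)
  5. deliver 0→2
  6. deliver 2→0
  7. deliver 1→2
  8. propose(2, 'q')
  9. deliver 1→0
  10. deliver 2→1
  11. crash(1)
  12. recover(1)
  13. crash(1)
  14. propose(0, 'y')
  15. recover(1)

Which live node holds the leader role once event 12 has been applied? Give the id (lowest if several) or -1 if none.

2

after 1 — timeout(2): n2:cand/b5/[-]
after 2 — deliver 2→1: n1:foll/b5/[-]
after 3 — deliver 1→2: n2:lead/b5/[-]
after 4 — timeout(0): n0:cand/b3/[-]
after 5 — deliver 0→2: ·
after 6 — deliver 2→0: n0:foll/b5/[-]
after 7 — deliver 1→2: ·
after 8 — propose(2,'q'): ·
after 9 — deliver 1→0: ·
after 10 — deliver 2→1: n1:foll/b5/[q]
after 11 — crash(1): n1:✗foll/b5/[q]
after 12 — recover(1): n1:foll/b5/[q]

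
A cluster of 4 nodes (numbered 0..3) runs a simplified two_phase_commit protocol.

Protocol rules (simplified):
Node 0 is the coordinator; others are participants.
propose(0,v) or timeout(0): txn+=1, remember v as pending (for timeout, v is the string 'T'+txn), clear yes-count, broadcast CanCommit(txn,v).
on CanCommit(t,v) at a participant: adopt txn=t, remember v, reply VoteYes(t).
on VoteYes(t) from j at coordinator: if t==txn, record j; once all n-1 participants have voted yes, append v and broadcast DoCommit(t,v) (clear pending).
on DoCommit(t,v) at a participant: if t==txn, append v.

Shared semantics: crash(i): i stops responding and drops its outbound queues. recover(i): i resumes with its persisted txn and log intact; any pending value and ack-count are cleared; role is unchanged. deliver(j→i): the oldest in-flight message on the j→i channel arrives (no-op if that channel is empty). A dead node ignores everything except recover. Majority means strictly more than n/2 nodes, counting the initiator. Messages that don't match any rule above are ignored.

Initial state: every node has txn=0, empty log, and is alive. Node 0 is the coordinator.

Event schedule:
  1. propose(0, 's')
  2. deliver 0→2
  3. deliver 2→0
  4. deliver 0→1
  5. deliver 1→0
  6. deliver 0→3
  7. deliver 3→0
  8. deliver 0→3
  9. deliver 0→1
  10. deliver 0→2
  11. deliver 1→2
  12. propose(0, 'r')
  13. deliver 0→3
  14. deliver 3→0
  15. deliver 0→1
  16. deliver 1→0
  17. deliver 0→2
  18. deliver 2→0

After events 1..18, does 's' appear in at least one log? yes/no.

e1 propose(0,'s'): 0[coor,t=1,-]
e2 deliver 0→2: 2[part,t=1,-]
e3 deliver 2→0: ·
e4 deliver 0→1: 1[part,t=1,-]
e5 deliver 1→0: ·
e6 deliver 0→3: 3[part,t=1,-]
e7 deliver 3→0: 0[coor,t=1,s]
e8 deliver 0→3: 3[part,t=1,s]
e9 deliver 0→1: 1[part,t=1,s]
e10 deliver 0→2: 2[part,t=1,s]
e11 deliver 1→2: ·
e12 propose(0,'r'): 0[coor,t=2,s]
e13 deliver 0→3: 3[part,t=2,s]
e14 deliver 3→0: ·
e15 deliver 0→1: 1[part,t=2,s]
e16 deliver 1→0: ·
e17 deliver 0→2: 2[part,t=2,s]
e18 deliver 2→0: 0[coor,t=2,s,r]

yes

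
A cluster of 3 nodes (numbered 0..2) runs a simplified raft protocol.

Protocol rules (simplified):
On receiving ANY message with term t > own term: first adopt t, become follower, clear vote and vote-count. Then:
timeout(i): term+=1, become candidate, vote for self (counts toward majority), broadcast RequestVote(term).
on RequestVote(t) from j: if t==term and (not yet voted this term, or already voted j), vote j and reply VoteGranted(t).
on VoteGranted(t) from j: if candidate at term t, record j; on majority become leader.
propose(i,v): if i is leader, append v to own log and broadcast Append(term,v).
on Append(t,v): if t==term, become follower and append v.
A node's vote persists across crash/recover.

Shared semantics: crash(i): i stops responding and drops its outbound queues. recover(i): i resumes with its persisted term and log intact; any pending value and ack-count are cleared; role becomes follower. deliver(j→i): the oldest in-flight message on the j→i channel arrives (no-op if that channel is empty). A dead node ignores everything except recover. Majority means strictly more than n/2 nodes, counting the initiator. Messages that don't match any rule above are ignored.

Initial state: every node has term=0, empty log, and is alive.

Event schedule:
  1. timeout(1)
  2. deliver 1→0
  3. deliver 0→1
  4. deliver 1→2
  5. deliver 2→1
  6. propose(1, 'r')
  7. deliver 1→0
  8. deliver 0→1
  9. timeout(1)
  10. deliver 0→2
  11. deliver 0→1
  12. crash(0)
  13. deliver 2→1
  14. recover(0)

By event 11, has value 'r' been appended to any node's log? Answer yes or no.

after 1 — timeout(1): n1:cand/t1/[-]
after 2 — deliver 1→0: n0:foll/t1/[-]
after 3 — deliver 0→1: n1:lead/t1/[-]
after 4 — deliver 1→2: n2:foll/t1/[-]
after 5 — deliver 2→1: ·
after 6 — propose(1,'r'): n1:lead/t1/[r]
after 7 — deliver 1→0: n0:foll/t1/[r]
after 8 — deliver 0→1: ·
after 9 — timeout(1): n1:cand/t2/[r]
after 10 — deliver 0→2: ·
after 11 — deliver 0→1: ·

yes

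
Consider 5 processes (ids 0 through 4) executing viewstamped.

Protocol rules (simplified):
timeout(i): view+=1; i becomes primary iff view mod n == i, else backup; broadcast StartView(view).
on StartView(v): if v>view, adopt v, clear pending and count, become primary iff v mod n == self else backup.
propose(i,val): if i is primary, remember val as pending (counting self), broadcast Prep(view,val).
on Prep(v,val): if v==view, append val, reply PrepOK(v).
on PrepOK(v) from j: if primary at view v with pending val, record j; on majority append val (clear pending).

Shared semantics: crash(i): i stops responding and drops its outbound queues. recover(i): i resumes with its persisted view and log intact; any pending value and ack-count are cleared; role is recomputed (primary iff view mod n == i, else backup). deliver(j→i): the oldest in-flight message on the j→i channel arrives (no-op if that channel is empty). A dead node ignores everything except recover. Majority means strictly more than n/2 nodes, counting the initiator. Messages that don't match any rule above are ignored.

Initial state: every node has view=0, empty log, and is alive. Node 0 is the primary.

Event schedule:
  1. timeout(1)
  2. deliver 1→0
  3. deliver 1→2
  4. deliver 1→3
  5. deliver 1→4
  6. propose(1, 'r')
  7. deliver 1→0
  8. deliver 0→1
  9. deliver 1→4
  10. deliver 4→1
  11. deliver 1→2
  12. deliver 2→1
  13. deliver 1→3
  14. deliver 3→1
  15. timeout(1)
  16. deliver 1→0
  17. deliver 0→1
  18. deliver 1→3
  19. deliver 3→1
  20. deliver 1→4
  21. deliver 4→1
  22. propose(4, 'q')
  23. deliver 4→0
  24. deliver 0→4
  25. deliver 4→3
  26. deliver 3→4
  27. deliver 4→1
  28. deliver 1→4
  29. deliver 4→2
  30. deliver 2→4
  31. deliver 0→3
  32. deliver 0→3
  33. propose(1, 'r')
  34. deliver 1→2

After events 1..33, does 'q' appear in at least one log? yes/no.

no

e1 timeout(1): 1[prim,v=1,-]
e2 deliver 1→0: 0[back,v=1,-]
e3 deliver 1→2: 2[back,v=1,-]
e4 deliver 1→3: 3[back,v=1,-]
e5 deliver 1→4: 4[back,v=1,-]
e6 propose(1,'r'): ·
e7 deliver 1→0: 0[back,v=1,r]
e8 deliver 0→1: ·
e9 deliver 1→4: 4[back,v=1,r]
e10 deliver 4→1: 1[prim,v=1,r]
e11 deliver 1→2: 2[back,v=1,r]
e12 deliver 2→1: ·
e13 deliver 1→3: 3[back,v=1,r]
e14 deliver 3→1: ·
e15 timeout(1): 1[back,v=2,r]
e16 deliver 1→0: 0[back,v=2,r]
e17 deliver 0→1: ·
e18 deliver 1→3: 3[back,v=2,r]
e19 deliver 3→1: ·
e20 deliver 1→4: 4[back,v=2,r]
e21 deliver 4→1: ·
e22 propose(4,'q'): ·
e23 deliver 4→0: ·
e24 deliver 0→4: ·
e25 deliver 4→3: ·
e26 deliver 3→4: ·
e27 deliver 4→1: ·
e28 deliver 1→4: ·
e29 deliver 4→2: ·
e30 deliver 2→4: ·
e31 deliver 0→3: ·
e32 deliver 0→3: ·
e33 propose(1,'r'): ·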